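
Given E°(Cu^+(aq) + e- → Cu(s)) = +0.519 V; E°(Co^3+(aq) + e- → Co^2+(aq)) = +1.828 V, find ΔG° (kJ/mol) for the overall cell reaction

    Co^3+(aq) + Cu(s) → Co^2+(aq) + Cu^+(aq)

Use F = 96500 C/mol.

In the reaction as written Co^3+(aq) is reduced, so the Co³⁺/Co²⁺ couple is the cathode and Cu⁺/Cu is the anode.
E°cell = +1.828 − (+0.519) = +1.309 V; balancing electrons gives n = 1.
ΔG° = −nFE°cell = −(1)(96500)(+1.309) J/mol = −126 kJ/mol.

−126 kJ/mol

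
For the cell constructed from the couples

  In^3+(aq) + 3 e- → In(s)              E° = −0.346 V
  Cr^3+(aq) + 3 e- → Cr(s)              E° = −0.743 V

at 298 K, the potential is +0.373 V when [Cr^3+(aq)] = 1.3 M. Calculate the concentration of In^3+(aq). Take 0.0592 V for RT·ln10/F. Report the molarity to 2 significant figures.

0.079 M

With In³⁺/In at the cathode and Cr³⁺/Cr at the anode, E°cell = −0.346 − (−0.743) = +0.397 V (n = 3).
Rearranging E = E° − (0.0592/n)·log Q gives log Q = 3(+0.397 − (+0.373))/0.0592 = 1.216.
For In^3+(aq) + Cr(s) → In(s) + Cr^3+(aq), the reaction quotient is Q = [Cr^3+(aq)] / [In^3+(aq)].
Isolating [In^3+(aq)] in Q = 10^{1.216} yields log [In^3+(aq)] = −1.102, i.e. 0.079 M.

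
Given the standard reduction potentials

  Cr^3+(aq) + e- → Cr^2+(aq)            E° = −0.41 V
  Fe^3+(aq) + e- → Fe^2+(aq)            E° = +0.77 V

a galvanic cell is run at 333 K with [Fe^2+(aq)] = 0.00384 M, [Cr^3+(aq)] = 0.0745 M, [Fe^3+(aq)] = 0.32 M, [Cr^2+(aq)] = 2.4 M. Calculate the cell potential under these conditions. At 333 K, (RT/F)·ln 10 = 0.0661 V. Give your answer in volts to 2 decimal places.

+1.41 V

Since E°(Fe³⁺/Fe²⁺) > E°(Cr³⁺/Cr²⁺), Fe³⁺/Fe²⁺ serves as the cathode.
The standard potential is +0.77 − (−0.41) = +1.18 V and the balanced reaction transfers n = 1 electron.
The balanced reaction is Fe^3+(aq) + Cr^2+(aq) → Fe^2+(aq) + Cr^3+(aq), so Q = ([Fe^2+(aq)]·[Cr^3+(aq)]) / ([Fe^3+(aq)]·[Cr^2+(aq)]) = 0.000372 and log Q = −3.429.
E = E° − (0.0661/n)·log Q = +1.18 − (0.0661/1)(−3.429) = +1.41 V.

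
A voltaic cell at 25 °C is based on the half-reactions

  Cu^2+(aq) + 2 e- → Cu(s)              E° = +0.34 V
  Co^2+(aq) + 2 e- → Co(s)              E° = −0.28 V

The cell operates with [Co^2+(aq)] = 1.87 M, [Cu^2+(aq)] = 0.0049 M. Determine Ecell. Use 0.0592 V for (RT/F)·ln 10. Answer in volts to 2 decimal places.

+0.54 V

Since E°(Cu²⁺/Cu) > E°(Co²⁺/Co), Cu²⁺/Cu serves as the cathode.
E°cell = E°cat − E°an = +0.34 − (−0.28) = +0.62 V; n = 2.
For the overall reaction Cu^2+(aq) + Co(s) → Cu(s) + Co^2+(aq), Q = [Co^2+(aq)] / [Cu^2+(aq)] = 382, giving log Q = 2.582.
Applying E = E° − (RT ln10/nF)·log Q gives +0.62 − (0.0592/2)(2.582) = +0.54 V.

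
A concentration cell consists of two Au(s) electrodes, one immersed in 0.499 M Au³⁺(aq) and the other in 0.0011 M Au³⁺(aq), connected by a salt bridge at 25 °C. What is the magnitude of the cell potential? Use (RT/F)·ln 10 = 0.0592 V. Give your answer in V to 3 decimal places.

For a concentration cell E°cell = 0, since both electrodes use the same couple.
The compartment with the higher Au³⁺(aq) concentration (0.499 M) acts as the cathode; ions are reduced there and produced at the dilute (0.0011 M) anode.
With n = 3, Ecell = −(0.0592/3)·log([dilute]/[conc]) = −(0.0592/3)·log(0.0011/0.499) = +0.052 V.

0.052 V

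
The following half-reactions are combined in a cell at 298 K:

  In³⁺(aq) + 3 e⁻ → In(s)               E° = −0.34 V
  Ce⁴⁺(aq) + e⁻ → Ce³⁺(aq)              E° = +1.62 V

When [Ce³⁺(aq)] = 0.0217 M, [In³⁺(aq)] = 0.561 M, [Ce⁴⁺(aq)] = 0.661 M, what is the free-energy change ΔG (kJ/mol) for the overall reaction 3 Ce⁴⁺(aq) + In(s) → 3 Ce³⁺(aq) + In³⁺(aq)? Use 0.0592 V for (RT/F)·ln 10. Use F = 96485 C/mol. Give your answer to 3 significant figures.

The standard cell potential is +1.62 − (−0.34) = +1.96 V, with n = 3 electrons in the balanced equation.
Here Q = ([Ce³⁺(aq)]^3·[In³⁺(aq)]) / [Ce⁴⁺(aq)]^3 = 1.98×10^−5 (log Q = −4.702), giving E = +1.96 − (0.0592/3)·(−4.702) = +2.0528 V.
Finally ΔG = −nFE = −(3)(96485 C/mol)(+2.0528 V) = −594 kJ/mol.

−594 kJ/mol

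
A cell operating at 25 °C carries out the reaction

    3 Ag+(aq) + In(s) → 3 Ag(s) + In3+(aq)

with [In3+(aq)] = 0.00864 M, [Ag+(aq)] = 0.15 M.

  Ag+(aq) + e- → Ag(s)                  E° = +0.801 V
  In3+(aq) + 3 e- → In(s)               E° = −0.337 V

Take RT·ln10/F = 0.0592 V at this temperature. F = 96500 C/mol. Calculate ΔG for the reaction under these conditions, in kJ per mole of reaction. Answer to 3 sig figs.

−327 kJ/mol

With Ag⁺/Ag reduced at the cathode, E°cell = +0.801 − (−0.337) = +1.138 V and n = 3.
Here Q = [In3+(aq)] / [Ag+(aq)]^3 = 2.56 (log Q = 0.408), giving E = +1.138 − (0.0592/3)·(0.408) = +1.1299 V.
ΔG = −nFE = −(3)(96500)(+1.1299) J/mol = −327 kJ/mol.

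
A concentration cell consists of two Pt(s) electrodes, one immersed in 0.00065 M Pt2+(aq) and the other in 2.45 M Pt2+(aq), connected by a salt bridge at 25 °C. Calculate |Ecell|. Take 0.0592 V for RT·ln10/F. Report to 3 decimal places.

0.106 V

For a concentration cell E°cell = 0, since both electrodes use the same couple.
The compartment with the higher Pt2+(aq) concentration (2.45 M) acts as the cathode; ions are reduced there and produced at the dilute (0.00065 M) anode.
With n = 2, Ecell = −(0.0592/2)·log([dilute]/[conc]) = −(0.0592/2)·log(0.00065/2.45) = +0.106 V.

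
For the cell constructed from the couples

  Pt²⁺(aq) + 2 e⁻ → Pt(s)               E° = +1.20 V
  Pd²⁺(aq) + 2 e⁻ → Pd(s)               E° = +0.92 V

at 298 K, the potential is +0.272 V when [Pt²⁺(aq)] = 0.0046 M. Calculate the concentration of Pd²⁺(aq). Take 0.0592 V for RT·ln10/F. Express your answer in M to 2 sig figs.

The Pt²⁺/Pt couple has the larger reduction potential, so it is the cathode: E°cell = +1.20 − (+0.92) = +0.28 V and n = 2.
From the Nernst equation, log Q = n(E° − E)/0.0592 = 2·(+0.28 − (+0.272))/0.0592 = 0.270.
For Pt²⁺(aq) + Pd(s) → Pt(s) + Pd²⁺(aq), the reaction quotient is Q = [Pd²⁺(aq)] / [Pt²⁺(aq)].
Solving for the unknown gives log [Pd²⁺(aq)] = −2.067, so [Pd²⁺(aq)] ≈ 0.0086 M.

0.0086 M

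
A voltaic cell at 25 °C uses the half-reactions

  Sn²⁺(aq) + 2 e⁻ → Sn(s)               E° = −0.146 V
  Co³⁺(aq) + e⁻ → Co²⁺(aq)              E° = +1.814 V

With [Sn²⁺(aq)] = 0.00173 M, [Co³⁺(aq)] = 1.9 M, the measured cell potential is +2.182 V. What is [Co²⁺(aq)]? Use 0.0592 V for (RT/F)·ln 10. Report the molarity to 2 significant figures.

0.0081 M

Co³⁺/Co²⁺ is the cathode (higher E°); E°cell = +1.814 − (−0.146) = +1.960 V with n = 2.
Since E = E° − (0.0592/n)·log Q, log Q = n(E° − E)/0.0592 = −7.500.
The balanced reaction is 2 Co³⁺(aq) + Sn(s) → 2 Co²⁺(aq) + Sn²⁺(aq), so Q = ([Co²⁺(aq)]^2·[Sn²⁺(aq)]) / [Co³⁺(aq)]^2.
Solving for the unknown gives log [Co²⁺(aq)] = −2.090, so [Co²⁺(aq)] ≈ 0.0081 M.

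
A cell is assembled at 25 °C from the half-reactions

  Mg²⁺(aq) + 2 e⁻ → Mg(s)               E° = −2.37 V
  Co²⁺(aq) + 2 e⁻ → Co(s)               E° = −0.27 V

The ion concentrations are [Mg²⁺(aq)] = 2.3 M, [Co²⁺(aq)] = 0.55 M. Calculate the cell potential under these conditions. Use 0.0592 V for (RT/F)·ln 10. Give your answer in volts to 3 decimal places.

The Co²⁺/Co couple has the more positive E°, so it is the cathode; Mg²⁺/Mg is the anode.
The standard potential is −0.27 − (−2.37) = +2.10 V and the balanced reaction transfers n = 2 electrons.
Balancing gives Co²⁺(aq) + Mg(s) → Co(s) + Mg²⁺(aq); hence Q = [Mg²⁺(aq)] / [Co²⁺(aq)] = 4.18 (log Q = 0.621).
E = E° − (0.0592/n)·log Q = +2.10 − (0.0592/2)(0.621) = +2.082 V.

+2.082 V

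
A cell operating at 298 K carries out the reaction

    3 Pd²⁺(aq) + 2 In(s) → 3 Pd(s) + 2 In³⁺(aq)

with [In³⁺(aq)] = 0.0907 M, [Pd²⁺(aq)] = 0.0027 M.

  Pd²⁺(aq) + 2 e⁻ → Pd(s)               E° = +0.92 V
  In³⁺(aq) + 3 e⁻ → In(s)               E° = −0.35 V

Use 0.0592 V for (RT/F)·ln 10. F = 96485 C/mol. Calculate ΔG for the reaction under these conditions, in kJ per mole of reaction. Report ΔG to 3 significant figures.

The standard cell potential is +0.92 − (−0.35) = +1.27 V, with n = 6 electrons in the balanced equation.
The reaction quotient is [In³⁺(aq)]^2 / [Pd²⁺(aq)]^3 = 4.18×10^5; by Nernst, E = +1.27 − (0.0592/6)(5.621) = +1.2145 V.
Then ΔG = −nFE = −6 × 96485 × +1.2145 J/mol = −703 kJ/mol.

−703 kJ/mol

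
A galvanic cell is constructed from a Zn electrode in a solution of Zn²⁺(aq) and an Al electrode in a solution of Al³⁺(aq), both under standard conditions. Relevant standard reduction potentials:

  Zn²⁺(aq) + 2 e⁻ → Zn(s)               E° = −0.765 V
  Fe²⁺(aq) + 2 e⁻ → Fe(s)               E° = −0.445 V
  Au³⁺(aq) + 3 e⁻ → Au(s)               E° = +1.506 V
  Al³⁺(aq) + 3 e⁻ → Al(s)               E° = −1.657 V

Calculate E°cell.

The Zn²⁺/Zn couple has the higher E°, so Zn ion is reduced (cathode) and Al is oxidized (anode).
E°cell = E°(cathode) − E°(anode) = −0.765 − (−1.657) = +0.892 V.

+0.892 V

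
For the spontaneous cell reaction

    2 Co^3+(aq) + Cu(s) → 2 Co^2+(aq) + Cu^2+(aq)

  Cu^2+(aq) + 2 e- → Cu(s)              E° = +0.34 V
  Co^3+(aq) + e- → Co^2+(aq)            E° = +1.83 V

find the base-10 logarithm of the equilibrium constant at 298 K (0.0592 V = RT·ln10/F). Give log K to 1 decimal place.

The Co³⁺/Co²⁺ couple is reduced (cathode); E°cell = +1.83 − (+0.34) = +1.49 V with n = 2.
At equilibrium E = 0, so log K = nE°cell / 0.0592 = (2)(+1.49) / 0.0592 = 50.3.

log K = 50.3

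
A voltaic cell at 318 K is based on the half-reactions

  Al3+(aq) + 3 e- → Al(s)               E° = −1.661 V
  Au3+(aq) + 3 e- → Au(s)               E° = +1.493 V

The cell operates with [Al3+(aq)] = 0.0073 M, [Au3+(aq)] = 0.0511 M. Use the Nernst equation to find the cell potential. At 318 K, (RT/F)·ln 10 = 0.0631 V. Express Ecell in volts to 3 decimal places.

+3.172 V

Au³⁺/Au is reduced (cathode, E° = +1.493 V) and Al³⁺/Al is oxidized (anode).
The standard potential is +1.493 − (−1.661) = +3.154 V and the balanced reaction transfers n = 3 electrons.
For the overall reaction Au3+(aq) + Al(s) → Au(s) + Al3+(aq), Q = [Al3+(aq)] / [Au3+(aq)] = 0.143, giving log Q = −0.845.
By the Nernst equation, E = +3.154 − (0.0631/3)·(−0.845) = +3.172 V.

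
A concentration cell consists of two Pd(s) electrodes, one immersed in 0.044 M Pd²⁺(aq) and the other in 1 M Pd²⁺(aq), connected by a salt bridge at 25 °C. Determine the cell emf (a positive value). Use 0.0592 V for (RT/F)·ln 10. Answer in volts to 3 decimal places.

0.040 V

For a concentration cell E°cell = 0, since both electrodes use the same couple.
The compartment with the higher Pd²⁺(aq) concentration (1 M) acts as the cathode; ions are reduced there and produced at the dilute (0.044 M) anode.
With n = 2, Ecell = −(0.0592/2)·log([dilute]/[conc]) = −(0.0592/2)·log(0.044/1) = +0.040 V.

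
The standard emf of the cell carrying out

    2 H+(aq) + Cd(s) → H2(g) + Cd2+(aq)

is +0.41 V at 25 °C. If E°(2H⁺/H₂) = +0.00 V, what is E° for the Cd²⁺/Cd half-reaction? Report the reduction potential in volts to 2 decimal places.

−0.41 V

In the reaction as written the 2H⁺/H₂ couple is reduced (cathode) and Cd²⁺/Cd is oxidized (anode), so E°cell = E°(2H⁺/H₂) − E°(Cd²⁺/Cd).
E°(Cd²⁺/Cd) = E°(cathode) − E°cell = +0.00 − (+0.41) = −0.41 V.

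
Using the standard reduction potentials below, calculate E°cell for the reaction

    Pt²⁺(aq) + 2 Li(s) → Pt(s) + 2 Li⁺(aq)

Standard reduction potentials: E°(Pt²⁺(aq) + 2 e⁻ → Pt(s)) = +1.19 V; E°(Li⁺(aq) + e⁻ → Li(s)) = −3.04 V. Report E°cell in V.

+4.23 V

In the reaction as written, Pt²⁺(aq) is reduced (cathode) and Li⁺(aq) is produced by oxidation at the anode.
E°cell = E°(cathode) − E°(anode) = +1.19 − (−3.04) = +4.23 V.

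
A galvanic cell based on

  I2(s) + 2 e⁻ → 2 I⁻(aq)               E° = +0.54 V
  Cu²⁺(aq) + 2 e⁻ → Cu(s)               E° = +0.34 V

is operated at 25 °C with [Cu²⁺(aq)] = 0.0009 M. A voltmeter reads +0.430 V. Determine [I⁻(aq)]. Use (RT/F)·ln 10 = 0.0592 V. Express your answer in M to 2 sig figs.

I₂/I⁻ is the cathode (higher E°); E°cell = +0.54 − (+0.34) = +0.20 V with n = 2.
Rearranging E = E° − (0.0592/n)·log Q gives log Q = 2(+0.20 − (+0.430))/0.0592 = −7.770.
The balanced reaction is I2(s) + Cu(s) → 2 I⁻(aq) + Cu²⁺(aq), so Q = [I⁻(aq)]^2·[Cu²⁺(aq)].
Substituting the known concentrations and solving, log [I⁻(aq)] = −2.362 and [I⁻(aq)] = 0.0043 M.

0.0043 M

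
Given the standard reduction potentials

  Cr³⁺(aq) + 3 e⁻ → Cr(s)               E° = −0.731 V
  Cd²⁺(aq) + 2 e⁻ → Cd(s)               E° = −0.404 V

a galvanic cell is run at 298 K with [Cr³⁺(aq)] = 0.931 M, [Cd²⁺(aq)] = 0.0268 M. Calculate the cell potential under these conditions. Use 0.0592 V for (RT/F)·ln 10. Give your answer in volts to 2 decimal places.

+0.28 V

Cd²⁺/Cd is reduced (cathode, E° = −0.404 V) and Cr³⁺/Cr is oxidized (anode).
The standard potential is −0.404 − (−0.731) = +0.327 V and the balanced reaction transfers n = 6 electrons.
For the overall reaction 3 Cd²⁺(aq) + 2 Cr(s) → 3 Cd(s) + 2 Cr³⁺(aq), Q = [Cr³⁺(aq)]^2 / [Cd²⁺(aq)]^3 = 4.5×10^4, giving log Q = 4.653.
Applying E = E° − (RT ln10/nF)·log Q gives +0.327 − (0.0592/6)(4.653) = +0.28 V.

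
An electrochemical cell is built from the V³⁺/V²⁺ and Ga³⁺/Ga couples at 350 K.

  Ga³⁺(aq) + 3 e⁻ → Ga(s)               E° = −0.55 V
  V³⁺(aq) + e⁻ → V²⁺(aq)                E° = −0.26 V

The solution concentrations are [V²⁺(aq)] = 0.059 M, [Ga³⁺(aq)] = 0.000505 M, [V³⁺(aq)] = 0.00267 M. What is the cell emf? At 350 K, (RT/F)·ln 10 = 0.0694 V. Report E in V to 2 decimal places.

+0.27 V

Since E°(V³⁺/V²⁺) > E°(Ga³⁺/Ga), V³⁺/V²⁺ serves as the cathode.
E°cell = E°cat − E°an = −0.26 − (−0.55) = +0.29 V; n = 3.
For the overall reaction 3 V³⁺(aq) + Ga(s) → 3 V²⁺(aq) + Ga³⁺(aq), Q = ([V²⁺(aq)]^3·[Ga³⁺(aq)]) / [V³⁺(aq)]^3 = 5.45, giving log Q = 0.736.
Applying E = E° − (RT ln10/nF)·log Q gives +0.29 − (0.0694/3)(0.736) = +0.27 V.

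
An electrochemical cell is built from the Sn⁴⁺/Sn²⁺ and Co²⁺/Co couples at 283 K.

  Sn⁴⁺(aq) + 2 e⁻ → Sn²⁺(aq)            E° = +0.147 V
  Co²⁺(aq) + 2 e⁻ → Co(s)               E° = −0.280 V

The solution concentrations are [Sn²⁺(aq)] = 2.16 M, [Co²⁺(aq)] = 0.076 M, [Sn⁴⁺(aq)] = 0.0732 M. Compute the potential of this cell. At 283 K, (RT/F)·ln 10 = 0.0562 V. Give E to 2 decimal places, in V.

Since E°(Sn⁴⁺/Sn²⁺) > E°(Co²⁺/Co), Sn⁴⁺/Sn²⁺ serves as the cathode.
E°cell = E°cat − E°an = +0.147 − (−0.280) = +0.427 V; n = 2.
The balanced reaction is Sn⁴⁺(aq) + Co(s) → Sn²⁺(aq) + Co²⁺(aq), so Q = ([Sn²⁺(aq)]·[Co²⁺(aq)]) / [Sn⁴⁺(aq)] = 2.24 and log Q = 0.351.
Applying E = E° − (RT ln10/nF)·log Q gives +0.427 − (0.0562/2)(0.351) = +0.42 V.

+0.42 V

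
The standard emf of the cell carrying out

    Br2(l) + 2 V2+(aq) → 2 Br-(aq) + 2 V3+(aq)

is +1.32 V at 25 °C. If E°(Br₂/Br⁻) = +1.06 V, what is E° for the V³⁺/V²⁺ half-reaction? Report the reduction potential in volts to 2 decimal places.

−0.26 V

In the reaction as written the Br₂/Br⁻ couple is reduced (cathode) and V³⁺/V²⁺ is oxidized (anode), so E°cell = E°(Br₂/Br⁻) − E°(V³⁺/V²⁺).
E°(V³⁺/V²⁺) = E°(cathode) − E°cell = +1.06 − (+1.32) = −0.26 V.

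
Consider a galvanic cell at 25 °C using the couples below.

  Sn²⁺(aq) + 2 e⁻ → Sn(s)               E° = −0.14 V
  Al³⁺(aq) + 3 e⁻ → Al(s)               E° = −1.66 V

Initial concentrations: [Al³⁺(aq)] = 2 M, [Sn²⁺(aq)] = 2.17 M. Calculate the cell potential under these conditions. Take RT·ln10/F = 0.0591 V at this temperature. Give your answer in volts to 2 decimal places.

Since E°(Sn²⁺/Sn) > E°(Al³⁺/Al), Sn²⁺/Sn serves as the cathode.
E°cell = −0.14 − (−1.66) = +1.52 V, with n = 6 electrons transferred.
For the overall reaction 3 Sn²⁺(aq) + 2 Al(s) → 3 Sn(s) + 2 Al³⁺(aq), Q = [Al³⁺(aq)]^2 / [Sn²⁺(aq)]^3 = 0.391, giving log Q = −0.407.
By the Nernst equation, E = +1.52 − (0.0591/6)·(−0.407) = +1.52 V.

+1.52 V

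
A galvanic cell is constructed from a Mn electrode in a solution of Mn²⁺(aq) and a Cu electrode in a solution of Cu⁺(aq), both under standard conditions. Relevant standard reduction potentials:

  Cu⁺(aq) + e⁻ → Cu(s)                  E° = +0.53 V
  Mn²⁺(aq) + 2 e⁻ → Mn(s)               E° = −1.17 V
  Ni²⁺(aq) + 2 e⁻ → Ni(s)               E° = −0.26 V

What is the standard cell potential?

Of the two couples in this cell, the one with the more positive reduction potential is reduced at the cathode: here that is Cu⁺/Cu (+0.53 V); Mn²⁺/Mn (−1.17 V) is the anode.
E°cell = E°(cathode) − E°(anode) = +0.53 − (−1.17) = +1.70 V.

+1.70 V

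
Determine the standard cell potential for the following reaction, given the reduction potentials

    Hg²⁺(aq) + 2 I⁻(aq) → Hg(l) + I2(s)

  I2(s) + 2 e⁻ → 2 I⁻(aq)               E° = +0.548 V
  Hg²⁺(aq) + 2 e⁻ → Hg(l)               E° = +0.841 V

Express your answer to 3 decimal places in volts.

Hg²⁺(aq) gains electrons, so the Hg²⁺/Hg couple is the cathode; the I₂/I⁻ couple is the anode.
E°cell = E°(cathode) − E°(anode) = +0.841 − (+0.548) = +0.293 V.
The positive value indicates the reaction is spontaneous as written.

+0.293 V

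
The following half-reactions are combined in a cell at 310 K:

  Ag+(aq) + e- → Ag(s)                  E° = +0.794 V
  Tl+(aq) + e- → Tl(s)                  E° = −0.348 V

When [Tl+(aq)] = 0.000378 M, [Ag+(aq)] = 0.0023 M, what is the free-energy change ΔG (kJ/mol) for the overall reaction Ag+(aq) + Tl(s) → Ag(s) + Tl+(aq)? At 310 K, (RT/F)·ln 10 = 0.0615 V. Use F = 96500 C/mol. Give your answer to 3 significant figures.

With Ag⁺/Ag reduced at the cathode, E°cell = +0.794 − (−0.348) = +1.142 V and n = 1.
Here Q = [Tl+(aq)] / [Ag+(aq)] = 0.164 (log Q = −0.784), giving E = +1.142 − (0.0615/1)·(−0.784) = +1.1902 V.
Finally ΔG = −nFE = −(1)(96500 C/mol)(+1.1902 V) = −115 kJ/mol.

−115 kJ/mol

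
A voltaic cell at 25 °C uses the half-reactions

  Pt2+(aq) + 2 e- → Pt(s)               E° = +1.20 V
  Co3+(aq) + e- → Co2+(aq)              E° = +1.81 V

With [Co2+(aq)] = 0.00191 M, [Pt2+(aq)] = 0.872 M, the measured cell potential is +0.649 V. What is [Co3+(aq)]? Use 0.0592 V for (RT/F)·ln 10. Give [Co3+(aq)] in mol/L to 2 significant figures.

With Co³⁺/Co²⁺ at the cathode and Pt²⁺/Pt at the anode, E°cell = +1.81 − (+1.20) = +0.61 V (n = 2).
Rearranging E = E° − (0.0592/n)·log Q gives log Q = 2(+0.61 − (+0.649))/0.0592 = −1.318.
Balancing electrons gives 2 Co3+(aq) + Pt(s) → 2 Co2+(aq) + Pt2+(aq); thus Q = ([Co2+(aq)]^2·[Pt2+(aq)]) / [Co3+(aq)]^2.
Substituting the known concentrations and solving, log [Co3+(aq)] = −2.090 and [Co3+(aq)] = 0.0081 M.

0.0081 M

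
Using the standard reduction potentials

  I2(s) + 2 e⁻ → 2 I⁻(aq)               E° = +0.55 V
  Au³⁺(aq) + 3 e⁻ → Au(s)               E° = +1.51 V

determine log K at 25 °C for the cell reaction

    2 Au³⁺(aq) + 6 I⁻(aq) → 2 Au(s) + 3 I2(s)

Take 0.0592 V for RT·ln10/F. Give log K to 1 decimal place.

The Au³⁺/Au couple is reduced (cathode); E°cell = +1.51 − (+0.55) = +0.96 V with n = 6.
At equilibrium E = 0, so log K = nE°cell / 0.0592 = (6)(+0.96) / 0.0592 = 97.3.

log K = 97.3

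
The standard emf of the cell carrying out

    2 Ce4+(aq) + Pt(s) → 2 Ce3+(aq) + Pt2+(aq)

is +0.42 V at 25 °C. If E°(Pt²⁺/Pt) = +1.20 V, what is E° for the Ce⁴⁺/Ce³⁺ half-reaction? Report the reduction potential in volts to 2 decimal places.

In the reaction as written the Ce⁴⁺/Ce³⁺ couple is reduced (cathode) and Pt²⁺/Pt is oxidized (anode), so E°cell = E°(Ce⁴⁺/Ce³⁺) − E°(Pt²⁺/Pt).
E°(Ce⁴⁺/Ce³⁺) = E°cell + E°(anode) = +0.42 + (+1.20) = +1.62 V.

+1.62 V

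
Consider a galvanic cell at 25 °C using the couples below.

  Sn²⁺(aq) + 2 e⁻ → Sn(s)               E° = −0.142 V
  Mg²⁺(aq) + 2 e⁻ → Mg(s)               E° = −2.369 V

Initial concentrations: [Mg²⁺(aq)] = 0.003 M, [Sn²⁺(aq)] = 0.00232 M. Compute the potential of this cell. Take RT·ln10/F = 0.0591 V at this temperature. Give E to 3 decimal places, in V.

Sn²⁺/Sn is reduced (cathode, E° = −0.142 V) and Mg²⁺/Mg is oxidized (anode).
E°cell = −0.142 − (−2.369) = +2.227 V, with n = 2 electrons transferred.
For the overall reaction Sn²⁺(aq) + Mg(s) → Sn(s) + Mg²⁺(aq), Q = [Mg²⁺(aq)] / [Sn²⁺(aq)] = 1.29, giving log Q = 0.112.
Applying E = E° − (RT ln10/nF)·log Q gives +2.227 − (0.0591/2)(0.112) = +2.224 V.

+2.224 V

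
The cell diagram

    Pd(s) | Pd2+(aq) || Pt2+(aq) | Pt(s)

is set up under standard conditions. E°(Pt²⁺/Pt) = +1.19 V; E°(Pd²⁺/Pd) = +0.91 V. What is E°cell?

By convention the left-hand electrode in cell notation is the anode (oxidation) and the right-hand electrode is the cathode (reduction).
E°cell = E°(right) − E°(left) = +1.19 − (+0.91) = +0.28 V.

+0.28 V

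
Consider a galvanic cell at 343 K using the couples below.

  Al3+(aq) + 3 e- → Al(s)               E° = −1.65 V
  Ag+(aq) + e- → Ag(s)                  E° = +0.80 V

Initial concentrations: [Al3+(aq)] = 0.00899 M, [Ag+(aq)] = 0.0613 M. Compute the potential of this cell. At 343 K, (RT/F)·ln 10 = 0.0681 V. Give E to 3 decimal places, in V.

+2.414 V

Ag⁺/Ag is reduced (cathode, E° = +0.80 V) and Al³⁺/Al is oxidized (anode).
E°cell = E°cat − E°an = +0.80 − (−1.65) = +2.45 V; n = 3.
Balancing gives 3 Ag+(aq) + Al(s) → 3 Ag(s) + Al3+(aq); hence Q = [Al3+(aq)] / [Ag+(aq)]^3 = 39 (log Q = 1.591).
E = E° − (0.0681/n)·log Q = +2.45 − (0.0681/3)(1.591) = +2.414 V.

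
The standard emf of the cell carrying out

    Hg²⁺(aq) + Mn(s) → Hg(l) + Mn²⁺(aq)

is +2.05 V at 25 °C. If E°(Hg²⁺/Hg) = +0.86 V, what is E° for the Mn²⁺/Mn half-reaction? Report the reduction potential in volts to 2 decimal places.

−1.19 V

In the reaction as written the Hg²⁺/Hg couple is reduced (cathode) and Mn²⁺/Mn is oxidized (anode), so E°cell = E°(Hg²⁺/Hg) − E°(Mn²⁺/Mn).
E°(Mn²⁺/Mn) = E°(cathode) − E°cell = +0.86 − (+2.05) = −1.19 V.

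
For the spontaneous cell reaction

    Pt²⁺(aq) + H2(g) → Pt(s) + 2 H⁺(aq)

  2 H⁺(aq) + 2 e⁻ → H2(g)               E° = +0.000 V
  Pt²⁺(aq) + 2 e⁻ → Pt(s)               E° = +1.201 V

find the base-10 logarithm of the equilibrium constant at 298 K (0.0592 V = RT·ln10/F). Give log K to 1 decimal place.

The Pt²⁺/Pt couple is reduced (cathode); E°cell = +1.201 − (+0.000) = +1.201 V with n = 2.
At equilibrium E = 0, so log K = nE°cell / 0.0592 = (2)(+1.201) / 0.0592 = 40.6.

log K = 40.6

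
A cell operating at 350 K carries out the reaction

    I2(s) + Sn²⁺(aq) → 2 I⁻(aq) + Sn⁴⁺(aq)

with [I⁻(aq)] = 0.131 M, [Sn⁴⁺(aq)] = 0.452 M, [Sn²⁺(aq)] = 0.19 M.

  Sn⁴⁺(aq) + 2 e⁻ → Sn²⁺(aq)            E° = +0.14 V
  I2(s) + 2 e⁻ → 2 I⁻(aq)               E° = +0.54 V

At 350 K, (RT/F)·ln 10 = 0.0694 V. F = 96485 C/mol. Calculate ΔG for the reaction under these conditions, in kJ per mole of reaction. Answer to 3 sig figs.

−86.5 kJ/mol

E°cell = +0.54 − (+0.14) = +0.40 V; the balanced reaction transfers n = 2 electrons.
Here Q = ([I⁻(aq)]^2·[Sn⁴⁺(aq)]) / [Sn²⁺(aq)] = 0.0408 (log Q = −1.389), giving E = +0.40 − (0.0694/2)·(−1.389) = +0.4482 V.
Then ΔG = −nFE = −2 × 96485 × +0.4482 J/mol = −86.5 kJ/mol.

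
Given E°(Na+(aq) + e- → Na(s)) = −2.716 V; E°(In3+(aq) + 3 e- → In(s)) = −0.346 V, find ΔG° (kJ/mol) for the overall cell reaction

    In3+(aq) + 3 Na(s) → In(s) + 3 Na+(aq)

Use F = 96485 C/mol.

−686 kJ/mol

In the reaction as written In3+(aq) is reduced, so the In³⁺/In couple is the cathode and Na⁺/Na is the anode.
E°cell = −0.346 − (−2.716) = +2.370 V; balancing electrons gives n = 3.
ΔG° = −nFE°cell = −(3)(96485)(+2.370) J/mol = −686 kJ/mol.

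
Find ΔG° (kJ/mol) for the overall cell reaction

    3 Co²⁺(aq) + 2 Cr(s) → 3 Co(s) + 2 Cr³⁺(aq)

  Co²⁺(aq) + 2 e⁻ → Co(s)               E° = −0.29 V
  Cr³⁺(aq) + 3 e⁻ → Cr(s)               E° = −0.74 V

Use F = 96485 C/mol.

−261 kJ/mol

In the reaction as written Co²⁺(aq) is reduced, so the Co²⁺/Co couple is the cathode and Cr³⁺/Cr is the anode.
E°cell = −0.29 − (−0.74) = +0.45 V; balancing electrons gives n = 6.
ΔG° = −nFE°cell = −(6)(96485)(+0.45) J/mol = −261 kJ/mol.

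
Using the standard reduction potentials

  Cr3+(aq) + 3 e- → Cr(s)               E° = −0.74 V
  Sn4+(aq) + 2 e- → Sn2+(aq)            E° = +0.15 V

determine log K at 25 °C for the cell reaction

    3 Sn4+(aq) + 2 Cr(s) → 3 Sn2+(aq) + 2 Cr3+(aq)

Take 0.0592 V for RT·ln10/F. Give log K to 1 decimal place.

The Sn⁴⁺/Sn²⁺ couple is reduced (cathode); E°cell = +0.15 − (−0.74) = +0.89 V with n = 6.
At equilibrium E = 0, so log K = nE°cell / 0.0592 = (6)(+0.89) / 0.0592 = 90.2.

log K = 90.2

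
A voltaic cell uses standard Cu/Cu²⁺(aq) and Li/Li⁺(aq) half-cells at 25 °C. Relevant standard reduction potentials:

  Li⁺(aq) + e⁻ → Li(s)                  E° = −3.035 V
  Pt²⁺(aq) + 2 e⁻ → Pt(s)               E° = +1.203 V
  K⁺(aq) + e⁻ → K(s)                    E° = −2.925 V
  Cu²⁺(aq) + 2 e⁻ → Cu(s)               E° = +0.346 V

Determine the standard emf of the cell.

Of the two couples in this cell, the one with the more positive reduction potential is reduced at the cathode: here that is Cu²⁺/Cu (+0.346 V); Li⁺/Li (−3.035 V) is the anode.
E°cell = E°(cathode) − E°(anode) = +0.346 − (−3.035) = +3.381 V.

+3.381 V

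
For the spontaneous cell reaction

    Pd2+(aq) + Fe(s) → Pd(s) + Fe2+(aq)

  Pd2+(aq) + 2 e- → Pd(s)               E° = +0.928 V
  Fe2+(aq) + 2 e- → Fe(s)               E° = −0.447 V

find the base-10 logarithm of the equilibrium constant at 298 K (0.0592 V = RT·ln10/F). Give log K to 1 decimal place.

log K = 46.5

The Pd²⁺/Pd couple is reduced (cathode); E°cell = +0.928 − (−0.447) = +1.375 V with n = 2.
At equilibrium E = 0, so log K = nE°cell / 0.0592 = (2)(+1.375) / 0.0592 = 46.5.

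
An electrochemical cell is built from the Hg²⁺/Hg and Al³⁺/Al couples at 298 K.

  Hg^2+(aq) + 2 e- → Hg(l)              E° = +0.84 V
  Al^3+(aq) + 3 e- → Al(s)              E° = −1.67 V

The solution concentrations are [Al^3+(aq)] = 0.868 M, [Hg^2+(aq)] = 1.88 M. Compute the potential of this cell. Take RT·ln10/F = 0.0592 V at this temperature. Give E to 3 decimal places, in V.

The Hg²⁺/Hg couple has the more positive E°, so it is the cathode; Al³⁺/Al is the anode.
The standard potential is +0.84 − (−1.67) = +2.51 V and the balanced reaction transfers n = 6 electrons.
For the overall reaction 3 Hg^2+(aq) + 2 Al(s) → 3 Hg(l) + 2 Al^3+(aq), Q = [Al^3+(aq)]^2 / [Hg^2+(aq)]^3 = 0.113, giving log Q = −0.945.
Applying E = E° − (RT ln10/nF)·log Q gives +2.51 − (0.0592/6)(−0.945) = +2.519 V.

+2.519 V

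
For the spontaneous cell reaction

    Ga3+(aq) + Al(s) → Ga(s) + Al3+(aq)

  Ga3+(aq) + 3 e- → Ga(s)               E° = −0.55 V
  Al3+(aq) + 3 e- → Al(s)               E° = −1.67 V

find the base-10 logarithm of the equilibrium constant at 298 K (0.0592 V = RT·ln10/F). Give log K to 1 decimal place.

The Ga³⁺/Ga couple is reduced (cathode); E°cell = −0.55 − (−1.67) = +1.12 V with n = 3.
At equilibrium E = 0, so log K = nE°cell / 0.0592 = (3)(+1.12) / 0.0592 = 56.8.

log K = 56.8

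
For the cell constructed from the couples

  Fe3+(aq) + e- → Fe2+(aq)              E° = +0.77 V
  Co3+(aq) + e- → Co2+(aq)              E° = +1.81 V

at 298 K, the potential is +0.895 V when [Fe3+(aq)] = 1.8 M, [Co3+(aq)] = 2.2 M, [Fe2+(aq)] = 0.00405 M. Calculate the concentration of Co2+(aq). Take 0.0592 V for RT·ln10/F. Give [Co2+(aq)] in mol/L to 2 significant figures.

1.4 M

Co³⁺/Co²⁺ is the cathode (higher E°); E°cell = +1.81 − (+0.77) = +1.04 V with n = 1.
Since E = E° − (0.0592/n)·log Q, log Q = n(E° − E)/0.0592 = 2.449.
The balanced reaction is Co3+(aq) + Fe2+(aq) → Co2+(aq) + Fe3+(aq), so Q = ([Co2+(aq)]·[Fe3+(aq)]) / ([Co3+(aq)]·[Fe2+(aq)]).
Substituting the known concentrations and solving, log [Co2+(aq)] = 0.144 and [Co2+(aq)] = 1.4 M.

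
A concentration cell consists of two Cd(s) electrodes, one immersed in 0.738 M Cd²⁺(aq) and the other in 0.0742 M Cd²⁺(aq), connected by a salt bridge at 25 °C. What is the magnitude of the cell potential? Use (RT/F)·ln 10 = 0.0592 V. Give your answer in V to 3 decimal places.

For a concentration cell E°cell = 0, since both electrodes use the same couple.
The compartment with the higher Cd²⁺(aq) concentration (0.738 M) acts as the cathode; ions are reduced there and produced at the dilute (0.0742 M) anode.
With n = 2, Ecell = −(0.0592/2)·log([dilute]/[conc]) = −(0.0592/2)·log(0.0742/0.738) = +0.030 V.

0.030 V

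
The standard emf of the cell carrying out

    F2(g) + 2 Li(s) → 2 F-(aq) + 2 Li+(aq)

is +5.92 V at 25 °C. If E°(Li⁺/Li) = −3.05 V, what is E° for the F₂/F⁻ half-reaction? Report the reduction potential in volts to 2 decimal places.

+2.87 V

In the reaction as written the F₂/F⁻ couple is reduced (cathode) and Li⁺/Li is oxidized (anode), so E°cell = E°(F₂/F⁻) − E°(Li⁺/Li).
E°(F₂/F⁻) = E°cell + E°(anode) = +5.92 + (−3.05) = +2.87 V.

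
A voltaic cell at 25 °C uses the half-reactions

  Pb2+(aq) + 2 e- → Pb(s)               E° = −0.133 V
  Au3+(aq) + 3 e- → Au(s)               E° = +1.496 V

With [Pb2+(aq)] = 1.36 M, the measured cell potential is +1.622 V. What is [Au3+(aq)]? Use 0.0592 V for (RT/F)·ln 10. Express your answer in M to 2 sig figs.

Au³⁺/Au is the cathode (higher E°); E°cell = +1.496 − (−0.133) = +1.629 V with n = 6.
From the Nernst equation, log Q = n(E° − E)/0.0592 = 6·(+1.629 − (+1.622))/0.0592 = 0.709.
The balanced reaction is 2 Au3+(aq) + 3 Pb(s) → 2 Au(s) + 3 Pb2+(aq), so Q = [Pb2+(aq)]^3 / [Au3+(aq)]^2.
Isolating [Au3+(aq)] in Q = 10^{0.709} yields log [Au3+(aq)] = −0.154, i.e. 0.70 M.

0.70 M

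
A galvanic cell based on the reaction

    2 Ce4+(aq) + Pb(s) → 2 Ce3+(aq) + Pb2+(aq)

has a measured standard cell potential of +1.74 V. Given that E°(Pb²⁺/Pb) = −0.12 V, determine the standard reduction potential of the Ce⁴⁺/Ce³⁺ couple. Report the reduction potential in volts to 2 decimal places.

+1.62 V

In the reaction as written the Ce⁴⁺/Ce³⁺ couple is reduced (cathode) and Pb²⁺/Pb is oxidized (anode), so E°cell = E°(Ce⁴⁺/Ce³⁺) − E°(Pb²⁺/Pb).
E°(Ce⁴⁺/Ce³⁺) = E°cell + E°(anode) = +1.74 + (−0.12) = +1.62 V.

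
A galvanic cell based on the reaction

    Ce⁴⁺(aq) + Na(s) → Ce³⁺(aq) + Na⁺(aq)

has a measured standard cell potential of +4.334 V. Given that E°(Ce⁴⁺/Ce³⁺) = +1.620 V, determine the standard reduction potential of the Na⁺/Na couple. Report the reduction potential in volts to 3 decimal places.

In the reaction as written the Ce⁴⁺/Ce³⁺ couple is reduced (cathode) and Na⁺/Na is oxidized (anode), so E°cell = E°(Ce⁴⁺/Ce³⁺) − E°(Na⁺/Na).
E°(Na⁺/Na) = E°(cathode) − E°cell = +1.620 − (+4.334) = −2.714 V.

−2.714 V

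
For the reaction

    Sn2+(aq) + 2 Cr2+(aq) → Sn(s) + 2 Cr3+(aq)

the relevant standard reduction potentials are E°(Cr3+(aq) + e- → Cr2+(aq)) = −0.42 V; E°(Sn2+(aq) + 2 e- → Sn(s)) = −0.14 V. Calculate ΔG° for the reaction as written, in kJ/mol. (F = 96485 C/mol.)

−54.0 kJ/mol

In the reaction as written Sn2+(aq) is reduced, so the Sn²⁺/Sn couple is the cathode and Cr³⁺/Cr²⁺ is the anode.
E°cell = −0.14 − (−0.42) = +0.28 V; balancing electrons gives n = 2.
ΔG° = −nFE°cell = −(2)(96485)(+0.28) J/mol = −54.0 kJ/mol.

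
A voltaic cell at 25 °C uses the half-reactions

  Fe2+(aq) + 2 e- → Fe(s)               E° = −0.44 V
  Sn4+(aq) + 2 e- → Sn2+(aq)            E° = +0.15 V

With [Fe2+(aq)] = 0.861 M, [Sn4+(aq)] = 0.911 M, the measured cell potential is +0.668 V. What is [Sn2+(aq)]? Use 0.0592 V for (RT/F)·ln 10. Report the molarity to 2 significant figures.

0.0025 M

With Sn⁴⁺/Sn²⁺ at the cathode and Fe²⁺/Fe at the anode, E°cell = +0.15 − (−0.44) = +0.59 V (n = 2).
Since E = E° − (0.0592/n)·log Q, log Q = n(E° − E)/0.0592 = −2.635.
For Sn4+(aq) + Fe(s) → Sn2+(aq) + Fe2+(aq), the reaction quotient is Q = ([Sn2+(aq)]·[Fe2+(aq)]) / [Sn4+(aq)].
Solving for the unknown gives log [Sn2+(aq)] = −2.610, so [Sn2+(aq)] ≈ 0.0025 M.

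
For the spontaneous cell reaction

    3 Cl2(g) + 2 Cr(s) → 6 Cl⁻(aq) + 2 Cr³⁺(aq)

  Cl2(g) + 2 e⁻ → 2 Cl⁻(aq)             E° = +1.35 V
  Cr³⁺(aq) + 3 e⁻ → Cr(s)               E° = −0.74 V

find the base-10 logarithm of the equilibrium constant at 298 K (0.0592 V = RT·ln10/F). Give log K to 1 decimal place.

The Cl₂/Cl⁻ couple is reduced (cathode); E°cell = +1.35 − (−0.74) = +2.09 V with n = 6.
At equilibrium E = 0, so log K = nE°cell / 0.0592 = (6)(+2.09) / 0.0592 = 211.8.

log K = 211.8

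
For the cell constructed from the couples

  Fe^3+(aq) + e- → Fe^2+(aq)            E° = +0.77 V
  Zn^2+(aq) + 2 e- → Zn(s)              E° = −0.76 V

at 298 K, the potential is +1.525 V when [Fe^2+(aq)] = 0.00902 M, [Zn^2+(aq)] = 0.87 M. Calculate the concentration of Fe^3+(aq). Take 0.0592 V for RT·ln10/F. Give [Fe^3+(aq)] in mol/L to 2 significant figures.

0.0069 M

The Fe³⁺/Fe²⁺ couple has the larger reduction potential, so it is the cathode: E°cell = +0.77 − (−0.76) = +1.53 V and n = 2.
Since E = E° − (0.0592/n)·log Q, log Q = n(E° − E)/0.0592 = 0.169.
For 2 Fe^3+(aq) + Zn(s) → 2 Fe^2+(aq) + Zn^2+(aq), the reaction quotient is Q = ([Fe^2+(aq)]^2·[Zn^2+(aq)]) / [Fe^3+(aq)]^2.
Substituting the known concentrations and solving, log [Fe^3+(aq)] = −2.160 and [Fe^3+(aq)] = 0.0069 M.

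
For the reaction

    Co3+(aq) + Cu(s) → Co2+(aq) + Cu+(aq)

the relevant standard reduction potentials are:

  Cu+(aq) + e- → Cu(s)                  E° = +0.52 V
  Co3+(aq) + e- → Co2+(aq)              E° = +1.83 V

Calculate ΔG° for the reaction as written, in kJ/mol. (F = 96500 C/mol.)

In the reaction as written Co3+(aq) is reduced, so the Co³⁺/Co²⁺ couple is the cathode and Cu⁺/Cu is the anode.
E°cell = +1.83 − (+0.52) = +1.31 V; balancing electrons gives n = 1.
ΔG° = −nFE°cell = −(1)(96500)(+1.31) J/mol = −126 kJ/mol.

−126 kJ/mol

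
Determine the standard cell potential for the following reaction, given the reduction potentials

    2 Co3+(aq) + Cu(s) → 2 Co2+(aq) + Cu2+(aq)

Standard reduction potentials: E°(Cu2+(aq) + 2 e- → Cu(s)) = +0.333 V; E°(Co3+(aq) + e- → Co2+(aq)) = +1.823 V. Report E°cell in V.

Co3+(aq) gains electrons, so the Co³⁺/Co²⁺ couple is the cathode; the Cu²⁺/Cu couple is the anode.
E°cell = E°(cathode) − E°(anode) = +1.823 − (+0.333) = +1.490 V.
The positive value indicates the reaction is spontaneous as written.

+1.490 V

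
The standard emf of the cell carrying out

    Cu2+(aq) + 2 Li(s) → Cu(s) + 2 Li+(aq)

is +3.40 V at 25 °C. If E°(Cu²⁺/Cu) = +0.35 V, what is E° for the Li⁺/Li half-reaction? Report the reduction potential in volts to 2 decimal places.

−3.05 V

In the reaction as written the Cu²⁺/Cu couple is reduced (cathode) and Li⁺/Li is oxidized (anode), so E°cell = E°(Cu²⁺/Cu) − E°(Li⁺/Li).
E°(Li⁺/Li) = E°(cathode) − E°cell = +0.35 − (+3.40) = −3.05 V.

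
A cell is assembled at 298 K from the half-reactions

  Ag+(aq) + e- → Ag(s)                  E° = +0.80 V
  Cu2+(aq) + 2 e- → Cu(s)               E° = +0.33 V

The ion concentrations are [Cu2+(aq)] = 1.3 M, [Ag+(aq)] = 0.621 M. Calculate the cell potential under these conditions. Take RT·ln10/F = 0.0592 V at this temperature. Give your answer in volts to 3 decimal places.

Since E°(Ag⁺/Ag) > E°(Cu²⁺/Cu), Ag⁺/Ag serves as the cathode.
E°cell = E°cat − E°an = +0.80 − (+0.33) = +0.47 V; n = 2.
For the overall reaction 2 Ag+(aq) + Cu(s) → 2 Ag(s) + Cu2+(aq), Q = [Cu2+(aq)] / [Ag+(aq)]^2 = 3.37, giving log Q = 0.528.
By the Nernst equation, E = +0.47 − (0.0592/2)·(0.528) = +0.454 V.

+0.454 V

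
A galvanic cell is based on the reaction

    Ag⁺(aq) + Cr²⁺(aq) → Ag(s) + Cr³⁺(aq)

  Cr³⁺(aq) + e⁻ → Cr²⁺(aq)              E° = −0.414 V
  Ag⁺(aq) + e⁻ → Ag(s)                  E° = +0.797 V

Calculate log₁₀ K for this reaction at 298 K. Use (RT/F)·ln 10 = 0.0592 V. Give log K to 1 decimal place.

The Ag⁺/Ag couple is reduced (cathode); E°cell = +0.797 − (−0.414) = +1.211 V with n = 1.
At equilibrium E = 0, so log K = nE°cell / 0.0592 = (1)(+1.211) / 0.0592 = 20.5.

log K = 20.5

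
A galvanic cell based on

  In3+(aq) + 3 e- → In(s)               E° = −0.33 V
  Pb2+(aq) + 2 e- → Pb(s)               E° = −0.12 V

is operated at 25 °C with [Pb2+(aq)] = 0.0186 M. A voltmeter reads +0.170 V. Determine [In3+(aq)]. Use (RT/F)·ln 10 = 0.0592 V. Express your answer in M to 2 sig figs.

0.27 M

With Pb²⁺/Pb at the cathode and In³⁺/In at the anode, E°cell = −0.12 − (−0.33) = +0.21 V (n = 6).
From the Nernst equation, log Q = n(E° − E)/0.0592 = 6·(+0.21 − (+0.170))/0.0592 = 4.054.
For 3 Pb2+(aq) + 2 In(s) → 3 Pb(s) + 2 In3+(aq), the reaction quotient is Q = [In3+(aq)]^2 / [Pb2+(aq)]^3.
Solving for the unknown gives log [In3+(aq)] = −0.569, so [In3+(aq)] ≈ 0.27 M.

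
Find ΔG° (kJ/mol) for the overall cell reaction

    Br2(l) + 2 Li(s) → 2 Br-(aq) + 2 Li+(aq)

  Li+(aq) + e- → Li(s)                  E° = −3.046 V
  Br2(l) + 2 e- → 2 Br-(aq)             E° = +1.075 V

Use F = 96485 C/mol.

In the reaction as written Br2(l) is reduced, so the Br₂/Br⁻ couple is the cathode and Li⁺/Li is the anode.
E°cell = +1.075 − (−3.046) = +4.121 V; balancing electrons gives n = 2.
ΔG° = −nFE°cell = −(2)(96485)(+4.121) J/mol = −795 kJ/mol.

−795 kJ/mol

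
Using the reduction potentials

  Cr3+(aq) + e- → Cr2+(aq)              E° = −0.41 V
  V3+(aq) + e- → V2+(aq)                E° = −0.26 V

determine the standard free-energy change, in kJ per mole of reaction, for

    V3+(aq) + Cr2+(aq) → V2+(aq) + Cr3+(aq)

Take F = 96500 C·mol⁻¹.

−14.5 kJ/mol

In the reaction as written V3+(aq) is reduced, so the V³⁺/V²⁺ couple is the cathode and Cr³⁺/Cr²⁺ is the anode.
E°cell = −0.26 − (−0.41) = +0.15 V; balancing electrons gives n = 1.
ΔG° = −nFE°cell = −(1)(96500)(+0.15) J/mol = −14.5 kJ/mol.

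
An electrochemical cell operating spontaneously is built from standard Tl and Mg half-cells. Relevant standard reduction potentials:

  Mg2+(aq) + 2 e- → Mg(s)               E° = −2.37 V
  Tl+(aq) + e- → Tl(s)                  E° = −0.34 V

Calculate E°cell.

+2.03 V

The Tl⁺/Tl couple has the higher E°, so Tl ion is reduced (cathode) and Mg is oxidized (anode).
E°cell = E°(cathode) − E°(anode) = −0.34 − (−2.37) = +2.03 V.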